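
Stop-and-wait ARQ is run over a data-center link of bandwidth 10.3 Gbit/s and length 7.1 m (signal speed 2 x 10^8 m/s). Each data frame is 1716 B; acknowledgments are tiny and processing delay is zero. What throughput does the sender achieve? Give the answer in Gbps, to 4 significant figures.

9.779 Gbps

t_tx = L/R = 13728/10300000000 = 1.33282e-06 s.
t_prop = 7.1/200000000 = 3.55e-08 s; RTT = 7.1e-08 s.
Cycle = t_tx + RTT = 1.40382e-06 s.
Throughput = L / cycle = 13728 / 1.40382e-06 = 9.779 Gbps.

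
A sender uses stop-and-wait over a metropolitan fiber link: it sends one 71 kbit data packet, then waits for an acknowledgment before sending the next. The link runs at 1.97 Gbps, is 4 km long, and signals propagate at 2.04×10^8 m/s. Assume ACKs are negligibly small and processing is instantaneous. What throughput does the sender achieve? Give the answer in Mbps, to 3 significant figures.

t_tx = L/R = 71000/1970000000 = 3.60406e-05 s.
t_prop = 4000/204000000 = 1.96078e-05 s; RTT = 3.92157e-05 s.
Cycle = t_tx + RTT = 7.52563e-05 s.
Throughput = L / cycle = 71000 / 7.52563e-05 = 943 Mbps.

943 Mbps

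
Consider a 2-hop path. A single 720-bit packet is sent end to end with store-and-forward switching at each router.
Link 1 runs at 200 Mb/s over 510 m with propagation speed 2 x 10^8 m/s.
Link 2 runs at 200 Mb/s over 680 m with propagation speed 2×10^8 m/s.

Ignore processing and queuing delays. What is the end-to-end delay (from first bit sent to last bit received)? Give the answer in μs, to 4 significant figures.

Transmission delay per hop = L/R = 720/200000000 = 3.6 μs; 2 hops → 7.2 μs.
Propagation delays (d/s per hop): 2.55, 3.4 μs; sum = 5.95 μs.
End-to-end = 13.15 μs.

13.15 μs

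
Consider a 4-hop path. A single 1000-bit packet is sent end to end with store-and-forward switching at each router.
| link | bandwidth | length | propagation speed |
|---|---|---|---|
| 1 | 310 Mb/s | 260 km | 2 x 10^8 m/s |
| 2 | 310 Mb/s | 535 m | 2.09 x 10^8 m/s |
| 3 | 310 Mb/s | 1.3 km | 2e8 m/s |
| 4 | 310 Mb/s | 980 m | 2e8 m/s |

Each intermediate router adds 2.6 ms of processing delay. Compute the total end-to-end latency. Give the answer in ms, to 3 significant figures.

Transmission delay per hop = L/R = 1000/310000000 = 0.00322581 ms; 4 hops → 0.0129032 ms.
Propagation delays (d/s per hop): 1.3, 0.00255981, 0.0065, 0.0049 ms; sum = 1.31396 ms.
Processing at 3 router(s): 3 × 2.6 ms = 7.8 ms.
End-to-end = 9.13 ms.

9.13 ms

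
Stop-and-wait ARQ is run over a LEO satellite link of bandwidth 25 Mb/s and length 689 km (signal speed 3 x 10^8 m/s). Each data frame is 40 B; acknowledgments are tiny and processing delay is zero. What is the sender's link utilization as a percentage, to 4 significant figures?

t_tx = L/R = 320/25000000 = 1.28e-05 s.
t_prop = 689000/300000000 = 0.00229667 s; RTT = 0.00459333 s.
Cycle = t_tx + RTT = 0.00460613 s.
Utilization = t_tx / cycle = 1.28e-05/0.00460613 = 0.2779 %.

0.2779 %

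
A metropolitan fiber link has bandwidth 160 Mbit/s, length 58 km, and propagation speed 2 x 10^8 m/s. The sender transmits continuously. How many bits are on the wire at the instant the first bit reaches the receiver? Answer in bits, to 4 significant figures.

46400 bits

Propagation delay = 58000 / 200000000 = 0.00029 s.
BDP = R × t_prop = 160000000 × 0.00029 = 46400 bits.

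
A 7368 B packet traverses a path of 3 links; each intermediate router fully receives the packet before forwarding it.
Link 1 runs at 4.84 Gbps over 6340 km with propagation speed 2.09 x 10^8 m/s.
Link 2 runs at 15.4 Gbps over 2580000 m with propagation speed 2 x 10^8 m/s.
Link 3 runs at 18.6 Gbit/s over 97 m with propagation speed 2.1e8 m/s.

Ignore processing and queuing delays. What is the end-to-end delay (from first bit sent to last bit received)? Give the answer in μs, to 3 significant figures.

43300 μs

L = 7368 × 8 = 58944 bits.
Transmission delays (L/R per hop): 12.1785, 3.82753, 3.16903 μs; sum = 19.1751 μs.
Propagation delays (d/s per hop): 30334.9, 12900, 0.461905 μs; sum = 43235.4 μs.
End-to-end = 43300 μs.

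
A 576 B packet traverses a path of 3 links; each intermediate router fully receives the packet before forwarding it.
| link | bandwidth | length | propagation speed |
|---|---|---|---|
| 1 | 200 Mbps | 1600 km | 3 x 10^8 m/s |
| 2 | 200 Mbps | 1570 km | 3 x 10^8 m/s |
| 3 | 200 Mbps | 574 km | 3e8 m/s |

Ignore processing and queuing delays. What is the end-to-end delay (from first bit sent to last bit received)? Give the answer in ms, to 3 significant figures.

12.5 ms

L = 576 × 8 = 4608 bits.
Transmission delay per hop = L/R = 4608/200000000 = 0.02304 ms; 3 hops → 0.06912 ms.
Propagation delays (d/s per hop): 5.33333, 5.23333, 1.91333 ms; sum = 12.48 ms.
End-to-end = 12.5 ms.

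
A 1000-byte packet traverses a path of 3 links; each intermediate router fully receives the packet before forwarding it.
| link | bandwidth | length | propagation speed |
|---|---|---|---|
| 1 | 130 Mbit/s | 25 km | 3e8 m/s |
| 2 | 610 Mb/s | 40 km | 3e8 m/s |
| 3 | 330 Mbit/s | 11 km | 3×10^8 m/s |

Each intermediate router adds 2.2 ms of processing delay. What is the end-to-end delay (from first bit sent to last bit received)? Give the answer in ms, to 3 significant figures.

4.75 ms

L = 1000 × 8 = 8000 bits.
Transmission delays (L/R per hop): 0.0615385, 0.0131148, 0.0242424 ms; sum = 0.0988956 ms.
Propagation delays (d/s per hop): 0.0833333, 0.133333, 0.0366667 ms; sum = 0.253333 ms.
Processing at 2 router(s): 2 × 2.2 ms = 4.4 ms.
End-to-end = 4.75 ms.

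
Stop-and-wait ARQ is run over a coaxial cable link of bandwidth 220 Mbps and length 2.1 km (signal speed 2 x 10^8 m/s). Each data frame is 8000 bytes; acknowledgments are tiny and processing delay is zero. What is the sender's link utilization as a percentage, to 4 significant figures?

93.27 %

t_tx = L/R = 64000/220000000 = 0.000290909 s.
t_prop = 2100/200000000 = 1.05e-05 s; RTT = 2.1e-05 s.
Cycle = t_tx + RTT = 0.000311909 s.
Utilization = t_tx / cycle = 0.000290909/0.000311909 = 93.27 %.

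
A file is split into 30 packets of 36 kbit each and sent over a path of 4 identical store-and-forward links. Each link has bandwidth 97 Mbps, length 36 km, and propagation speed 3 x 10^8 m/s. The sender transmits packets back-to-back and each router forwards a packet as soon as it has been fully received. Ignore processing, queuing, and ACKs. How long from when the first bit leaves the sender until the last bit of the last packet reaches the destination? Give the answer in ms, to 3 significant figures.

Per-hop transmission t_tx = L/R = 36000/97000000 = 0.371134 ms.
Per-hop propagation t_prop = 36000/300000000 = 0.12 ms.
Pipeline fill: first packet needs 4·t_tx to clear all hops; remaining 29 packets each add one t_tx.
Total = (4+30-1)·t_tx + 4·t_prop = 33·0.371134 + 4·0.12 = 12.7 ms.

12.7 ms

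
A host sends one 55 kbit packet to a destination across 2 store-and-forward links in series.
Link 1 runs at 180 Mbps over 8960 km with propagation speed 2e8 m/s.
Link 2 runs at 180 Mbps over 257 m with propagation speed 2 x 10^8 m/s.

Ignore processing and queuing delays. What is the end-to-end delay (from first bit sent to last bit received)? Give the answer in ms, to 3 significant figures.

L = 55000 bits.
Transmission delay per hop = L/R = 55000/180000000 = 0.305556 ms; 2 hops → 0.611111 ms.
Propagation delays (d/s per hop): 44.8, 0.001285 ms; sum = 44.8013 ms.
End-to-end = 45.4 ms.

45.4 ms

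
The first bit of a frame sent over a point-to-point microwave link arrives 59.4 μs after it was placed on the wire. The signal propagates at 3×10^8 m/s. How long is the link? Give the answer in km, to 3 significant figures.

d = s × t_prop = 300000000 × 5.94e-05 = 17.8 km.

17.8 km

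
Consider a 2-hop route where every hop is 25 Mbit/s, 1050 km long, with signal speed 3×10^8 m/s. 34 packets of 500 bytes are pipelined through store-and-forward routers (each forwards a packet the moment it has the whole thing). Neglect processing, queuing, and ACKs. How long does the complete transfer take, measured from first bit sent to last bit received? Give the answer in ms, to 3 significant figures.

Per-hop transmission t_tx = L/R = 4000/25000000 = 0.16 ms.
Per-hop propagation t_prop = 1050000/300000000 = 3.5 ms.
Pipeline fill: first packet needs 2·t_tx to clear all hops; remaining 33 packets each add one t_tx.
Total = (2+34-1)·t_tx + 2·t_prop = 35·0.16 + 2·3.5 = 12.6 ms.

12.6 ms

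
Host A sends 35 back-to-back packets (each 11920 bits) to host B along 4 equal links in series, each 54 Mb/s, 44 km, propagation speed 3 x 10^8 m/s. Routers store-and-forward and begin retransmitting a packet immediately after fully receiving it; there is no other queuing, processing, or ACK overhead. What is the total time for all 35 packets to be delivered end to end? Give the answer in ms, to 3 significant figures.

Per-hop transmission t_tx = L/R = 11920/54000000 = 0.220741 ms.
Per-hop propagation t_prop = 44000/300000000 = 0.146667 ms.
Pipeline fill: first packet needs 4·t_tx to clear all hops; remaining 34 packets each add one t_tx.
Total = (4+35-1)·t_tx + 4·t_prop = 38·0.220741 + 4·0.146667 = 8.97 ms.

8.97 ms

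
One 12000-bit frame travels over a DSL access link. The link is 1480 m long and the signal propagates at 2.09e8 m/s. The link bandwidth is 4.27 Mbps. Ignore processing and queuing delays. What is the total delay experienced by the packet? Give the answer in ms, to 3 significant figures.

2.82 ms

Transmission delay = L/R = 12000 / 4270000 = 2.8103 ms.
Propagation delay = d/s = 1480 m / 209000000 m/s = 0.00708134 ms.
Total = 2.82 ms.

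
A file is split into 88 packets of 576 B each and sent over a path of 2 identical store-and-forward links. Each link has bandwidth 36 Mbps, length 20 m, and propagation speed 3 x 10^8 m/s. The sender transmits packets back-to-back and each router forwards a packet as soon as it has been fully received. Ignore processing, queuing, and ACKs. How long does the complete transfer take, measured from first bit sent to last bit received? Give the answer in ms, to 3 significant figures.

11.4 ms

Per-hop transmission t_tx = L/R = 4608/36000000 = 0.128 ms.
Per-hop propagation t_prop = 20/300000000 = 6.66667e-05 ms.
Pipeline fill: first packet needs 2·t_tx to clear all hops; remaining 87 packets each add one t_tx.
Total = (2+88-1)·t_tx + 2·t_prop = 89·0.128 + 2·6.66667e-05 = 11.4 ms.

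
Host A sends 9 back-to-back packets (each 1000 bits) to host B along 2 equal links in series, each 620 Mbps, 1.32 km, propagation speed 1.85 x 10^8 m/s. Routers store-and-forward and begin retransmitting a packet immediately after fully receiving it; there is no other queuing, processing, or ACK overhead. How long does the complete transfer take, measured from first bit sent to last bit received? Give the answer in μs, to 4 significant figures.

30.40 μs

Per-hop transmission t_tx = L/R = 1000/620000000 = 1.6129 μs.
Per-hop propagation t_prop = 1320/185000000 = 7.13514 μs.
Pipeline fill: first packet needs 2·t_tx to clear all hops; remaining 8 packets each add one t_tx.
Total = (2+9-1)·t_tx + 2·t_prop = 10·1.6129 + 2·7.13514 = 30.40 μs.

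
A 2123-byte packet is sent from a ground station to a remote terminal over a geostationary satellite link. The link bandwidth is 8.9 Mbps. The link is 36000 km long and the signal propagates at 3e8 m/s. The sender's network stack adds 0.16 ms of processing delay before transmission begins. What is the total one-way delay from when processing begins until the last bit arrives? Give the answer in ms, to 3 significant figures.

L = 2123 × 8 = 16984 bits.
Transmission delay = L/R = 16984 / 8900000 = 1.90831 ms.
Propagation delay = d/s = 36000000 m / 300000000 m/s = 120 ms.
Plus processing delay 0.16 ms = 0.16 ms.
Total = 122 ms.

122 ms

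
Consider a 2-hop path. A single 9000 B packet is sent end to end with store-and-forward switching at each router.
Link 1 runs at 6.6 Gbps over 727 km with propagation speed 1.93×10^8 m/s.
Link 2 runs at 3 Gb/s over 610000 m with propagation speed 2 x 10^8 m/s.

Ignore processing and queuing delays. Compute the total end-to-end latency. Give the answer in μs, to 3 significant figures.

6850 μs

L = 9000 × 8 = 72000 bits.
Transmission delays (L/R per hop): 10.9091, 24 μs; sum = 34.9091 μs.
Propagation delays (d/s per hop): 3766.84, 3050 μs; sum = 6816.84 μs.
End-to-end = 6850 μs.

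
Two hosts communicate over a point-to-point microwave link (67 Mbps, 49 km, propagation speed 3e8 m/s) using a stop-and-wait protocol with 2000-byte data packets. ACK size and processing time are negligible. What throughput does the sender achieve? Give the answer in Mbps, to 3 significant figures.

28.3 Mbps

t_tx = L/R = 16000/67000000 = 0.000238806 s.
t_prop = 49000/300000000 = 0.000163333 s; RTT = 0.000326667 s.
Cycle = t_tx + RTT = 0.000565473 s.
Throughput = L / cycle = 16000 / 0.000565473 = 28.3 Mbps.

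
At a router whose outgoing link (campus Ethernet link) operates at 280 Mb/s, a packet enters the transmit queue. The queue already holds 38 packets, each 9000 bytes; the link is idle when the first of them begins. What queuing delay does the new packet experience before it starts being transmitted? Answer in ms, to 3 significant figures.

Each queued packet: L/R = 72000/280000000 = 0.257143 ms.
38 queued → 9.77143 ms.
Queuing delay = 9.77 ms.

9.77 ms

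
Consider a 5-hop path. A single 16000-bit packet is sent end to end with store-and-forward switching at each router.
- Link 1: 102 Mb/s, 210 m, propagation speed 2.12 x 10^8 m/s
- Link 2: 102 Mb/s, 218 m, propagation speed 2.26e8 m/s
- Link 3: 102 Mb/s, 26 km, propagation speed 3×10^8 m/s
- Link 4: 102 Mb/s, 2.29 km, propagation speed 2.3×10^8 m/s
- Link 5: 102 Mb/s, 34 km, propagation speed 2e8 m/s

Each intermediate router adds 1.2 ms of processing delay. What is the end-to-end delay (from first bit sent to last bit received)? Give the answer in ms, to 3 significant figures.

Transmission delay per hop = L/R = 16000/102000000 = 0.156863 ms; 5 hops → 0.784314 ms.
Propagation delays (d/s per hop): 0.000990566, 0.000964602, 0.0866667, 0.00995652, 0.17 ms; sum = 0.268578 ms.
Processing at 4 router(s): 4 × 1.2 ms = 4.8 ms.
End-to-end = 5.85 ms.

5.85 ms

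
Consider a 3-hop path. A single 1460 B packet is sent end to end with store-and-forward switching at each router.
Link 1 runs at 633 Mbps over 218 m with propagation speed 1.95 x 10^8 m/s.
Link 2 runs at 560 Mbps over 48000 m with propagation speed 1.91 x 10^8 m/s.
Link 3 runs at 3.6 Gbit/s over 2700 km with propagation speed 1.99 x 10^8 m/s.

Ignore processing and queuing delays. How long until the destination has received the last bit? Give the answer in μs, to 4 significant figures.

L = 1460 × 8 = 11680 bits.
Transmission delays (L/R per hop): 18.4518, 20.8571, 3.24444 μs; sum = 42.5534 μs.
Propagation delays (d/s per hop): 1.11795, 251.309, 13567.8 μs; sum = 13820.3 μs.
End-to-end = 13860 μs.

13860 μs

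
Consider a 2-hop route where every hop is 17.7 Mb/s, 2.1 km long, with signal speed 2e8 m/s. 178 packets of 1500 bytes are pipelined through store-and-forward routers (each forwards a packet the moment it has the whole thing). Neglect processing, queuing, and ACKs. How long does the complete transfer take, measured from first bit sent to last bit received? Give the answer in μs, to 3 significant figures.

121000 μs

Per-hop transmission t_tx = L/R = 12000/17700000 = 677.966 μs.
Per-hop propagation t_prop = 2100/200000000 = 10.5 μs.
Pipeline fill: first packet needs 2·t_tx to clear all hops; remaining 177 packets each add one t_tx.
Total = (2+178-1)·t_tx + 2·t_prop = 179·677.966 + 2·10.5 = 121000 μs.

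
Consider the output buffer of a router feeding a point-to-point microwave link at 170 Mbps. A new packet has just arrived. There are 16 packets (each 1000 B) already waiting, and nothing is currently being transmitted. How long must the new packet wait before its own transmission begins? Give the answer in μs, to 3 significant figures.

Each queued packet: L/R = 8000/170000000 = 47.0588 μs.
16 queued → 752.941 μs.
Queuing delay = 753 μs.

753 μs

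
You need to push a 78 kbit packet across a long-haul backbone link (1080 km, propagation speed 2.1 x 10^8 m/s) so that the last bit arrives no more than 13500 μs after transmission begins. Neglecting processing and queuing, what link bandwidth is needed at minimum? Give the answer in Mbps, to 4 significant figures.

Propagation delay = 1080000 / 210000000 = 5142.86 μs.
Transmission budget = 13500 − 5142.86 = 8357.14 μs.
R ≥ L / t_tx = 78000 bits / 0.00835714 s = 9.333 Mbps.

9.333 Mbps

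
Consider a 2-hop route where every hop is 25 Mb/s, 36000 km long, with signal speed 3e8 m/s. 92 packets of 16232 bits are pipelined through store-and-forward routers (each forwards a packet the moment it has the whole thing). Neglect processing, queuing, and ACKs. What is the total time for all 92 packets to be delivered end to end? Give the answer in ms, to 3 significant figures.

Per-hop transmission t_tx = L/R = 16232/25000000 = 0.64928 ms.
Per-hop propagation t_prop = 36000000/300000000 = 120 ms.
Pipeline fill: first packet needs 2·t_tx to clear all hops; remaining 91 packets each add one t_tx.
Total = (2+92-1)·t_tx + 2·t_prop = 93·0.64928 + 2·120 = 300 ms.

300 ms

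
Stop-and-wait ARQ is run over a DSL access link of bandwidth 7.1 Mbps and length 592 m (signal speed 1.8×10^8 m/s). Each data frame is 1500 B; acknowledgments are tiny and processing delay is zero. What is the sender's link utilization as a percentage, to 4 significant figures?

t_tx = L/R = 12000/7100000 = 0.00169014 s.
t_prop = 592/180000000 = 3.28889e-06 s; RTT = 6.57778e-06 s.
Cycle = t_tx + RTT = 0.00169672 s.
Utilization = t_tx / cycle = 0.00169014/0.00169672 = 99.61 %.

99.61 %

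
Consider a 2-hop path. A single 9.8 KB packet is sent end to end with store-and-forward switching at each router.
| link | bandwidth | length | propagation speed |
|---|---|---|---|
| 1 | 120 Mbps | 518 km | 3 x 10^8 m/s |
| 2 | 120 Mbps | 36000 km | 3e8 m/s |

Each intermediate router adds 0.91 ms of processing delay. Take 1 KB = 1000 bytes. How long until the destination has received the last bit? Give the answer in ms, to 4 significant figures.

L = 78400 bits.
Transmission delay per hop = L/R = 78400/120000000 = 0.653333 ms; 2 hops → 1.30667 ms.
Propagation delays (d/s per hop): 1.72667, 120 ms; sum = 121.727 ms.
Processing at 1 router(s): 1 × 0.91 ms = 0.91 ms.
End-to-end = 123.9 ms.

123.9 ms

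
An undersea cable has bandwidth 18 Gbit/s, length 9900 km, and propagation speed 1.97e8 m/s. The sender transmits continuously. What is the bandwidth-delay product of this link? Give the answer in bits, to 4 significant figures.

904600000 bits

Propagation delay = 9900000 / 197000000 = 0.0502538 s.
BDP = R × t_prop = 18000000000 × 0.0502538 = 904569000 bits.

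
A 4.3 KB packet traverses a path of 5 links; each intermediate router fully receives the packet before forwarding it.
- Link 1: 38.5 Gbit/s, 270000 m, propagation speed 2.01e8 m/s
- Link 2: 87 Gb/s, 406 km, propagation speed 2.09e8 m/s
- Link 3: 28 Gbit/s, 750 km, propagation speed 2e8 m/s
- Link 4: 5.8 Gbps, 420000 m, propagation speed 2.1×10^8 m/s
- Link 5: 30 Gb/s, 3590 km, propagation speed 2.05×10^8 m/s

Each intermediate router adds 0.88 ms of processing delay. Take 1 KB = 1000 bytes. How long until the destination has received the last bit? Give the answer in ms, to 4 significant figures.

30.08 ms

L = 34400 bits.
Transmission delays (L/R per hop): 0.000893506, 0.000395402, 0.00122857, 0.00593103, 0.00114667 ms; sum = 0.00959518 ms.
Propagation delays (d/s per hop): 1.34328, 1.94258, 3.75, 2, 17.5122 ms; sum = 26.5481 ms.
Processing at 4 router(s): 4 × 0.88 ms = 3.52 ms.
End-to-end = 30.08 ms.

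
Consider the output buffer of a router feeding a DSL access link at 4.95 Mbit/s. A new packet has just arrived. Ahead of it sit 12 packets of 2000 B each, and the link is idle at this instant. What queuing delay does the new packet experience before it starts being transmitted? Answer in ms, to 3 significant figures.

Each queued packet: L/R = 16000/4950000 = 3.23232 ms.
12 queued → 38.7879 ms.
Queuing delay = 38.8 ms.

38.8 ms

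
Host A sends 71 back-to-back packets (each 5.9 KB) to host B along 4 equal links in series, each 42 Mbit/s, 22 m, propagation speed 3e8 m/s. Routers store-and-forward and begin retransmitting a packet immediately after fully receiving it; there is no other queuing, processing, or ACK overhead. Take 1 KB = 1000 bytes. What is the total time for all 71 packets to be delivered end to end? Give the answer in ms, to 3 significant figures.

83.2 ms

Per-hop transmission t_tx = L/R = 47200/42000000 = 1.12381 ms.
Per-hop propagation t_prop = 22/300000000 = 7.33333e-05 ms.
Pipeline fill: first packet needs 4·t_tx to clear all hops; remaining 70 packets each add one t_tx.
Total = (4+71-1)·t_tx + 4·t_prop = 74·1.12381 + 4·7.33333e-05 = 83.2 ms.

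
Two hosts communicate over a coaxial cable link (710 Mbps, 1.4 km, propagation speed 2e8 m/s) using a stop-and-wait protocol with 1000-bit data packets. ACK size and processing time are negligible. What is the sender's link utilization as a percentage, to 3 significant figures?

t_tx = L/R = 1000/710000000 = 1.40845e-06 s.
t_prop = 1400/200000000 = 7e-06 s; RTT = 1.4e-05 s.
Cycle = t_tx + RTT = 1.54085e-05 s.
Utilization = t_tx / cycle = 1.40845e-06/1.54085e-05 = 9.14 %.

9.14 %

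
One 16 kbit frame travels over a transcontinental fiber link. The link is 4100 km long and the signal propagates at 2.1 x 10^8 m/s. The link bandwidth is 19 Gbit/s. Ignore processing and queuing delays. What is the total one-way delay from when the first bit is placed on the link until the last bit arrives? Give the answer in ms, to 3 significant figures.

L = 16000 bits.
Transmission delay = L/R = 16000 / 19000000000 = 0.000842105 ms.
Propagation delay = d/s = 4100000 m / 210000000 m/s = 19.5238 ms.
Total = 19.5 ms.

19.5 ms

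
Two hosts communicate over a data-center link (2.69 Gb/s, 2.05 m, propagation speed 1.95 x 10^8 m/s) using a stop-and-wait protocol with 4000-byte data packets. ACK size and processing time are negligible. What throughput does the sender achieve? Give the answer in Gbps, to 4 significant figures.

2.685 Gbps

t_tx = L/R = 32000/2690000000 = 1.18959e-05 s.
t_prop = 2.05/195000000 = 1.05128e-08 s; RTT = 2.10256e-08 s.
Cycle = t_tx + RTT = 1.19169e-05 s.
Throughput = L / cycle = 32000 / 1.19169e-05 = 2.685 Gbps.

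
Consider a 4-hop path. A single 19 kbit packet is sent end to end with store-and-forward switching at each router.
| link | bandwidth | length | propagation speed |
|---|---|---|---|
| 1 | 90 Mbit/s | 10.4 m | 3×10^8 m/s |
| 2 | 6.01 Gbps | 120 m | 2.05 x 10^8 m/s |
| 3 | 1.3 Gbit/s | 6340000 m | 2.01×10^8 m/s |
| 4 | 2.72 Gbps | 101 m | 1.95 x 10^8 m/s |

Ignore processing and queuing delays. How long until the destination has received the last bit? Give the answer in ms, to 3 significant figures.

31.8 ms

L = 19000 bits.
Transmission delays (L/R per hop): 0.211111, 0.0031614, 0.0146154, 0.00698529 ms; sum = 0.235873 ms.
Propagation delays (d/s per hop): 3.46667e-05, 0.000585366, 31.5423, 0.000517949 ms; sum = 31.5434 ms.
End-to-end = 31.8 ms.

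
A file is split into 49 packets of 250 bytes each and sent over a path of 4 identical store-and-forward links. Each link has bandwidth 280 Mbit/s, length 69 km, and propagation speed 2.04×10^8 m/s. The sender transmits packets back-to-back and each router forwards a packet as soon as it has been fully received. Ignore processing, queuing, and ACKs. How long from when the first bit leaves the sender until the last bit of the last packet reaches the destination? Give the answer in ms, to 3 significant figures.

Per-hop transmission t_tx = L/R = 2000/280000000 = 0.00714286 ms.
Per-hop propagation t_prop = 69000/204000000 = 0.338235 ms.
Pipeline fill: first packet needs 4·t_tx to clear all hops; remaining 48 packets each add one t_tx.
Total = (4+49-1)·t_tx + 4·t_prop = 52·0.00714286 + 4·0.338235 = 1.72 ms.

1.72 ms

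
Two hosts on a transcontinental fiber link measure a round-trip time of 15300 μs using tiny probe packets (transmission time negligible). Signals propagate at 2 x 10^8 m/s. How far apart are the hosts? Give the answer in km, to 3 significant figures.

One-way propagation = RTT/2 = 7650 μs.
d = s × t = 200000000 × 0.00765 = 1530 km.

1530 km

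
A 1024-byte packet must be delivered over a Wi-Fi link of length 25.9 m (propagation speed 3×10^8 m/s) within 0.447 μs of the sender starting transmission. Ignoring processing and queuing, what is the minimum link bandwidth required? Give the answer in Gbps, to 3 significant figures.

L = 8192 bits.
Propagation delay = 25.9 / 300000000 = 0.0863333 μs.
Transmission budget = 0.447 − 0.0863333 = 0.360667 μs.
R ≥ L / t_tx = 8192 bits / 3.60667e-07 s = 22.7 Gbps.

22.7 Gbps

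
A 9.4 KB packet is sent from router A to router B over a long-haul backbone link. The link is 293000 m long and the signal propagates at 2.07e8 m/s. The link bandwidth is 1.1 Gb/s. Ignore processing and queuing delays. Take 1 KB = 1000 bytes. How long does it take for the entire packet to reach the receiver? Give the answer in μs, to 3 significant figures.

1480 μs

L = 75200 bits.
Transmission delay = L/R = 75200 / 1100000000 = 68.3636 μs.
Propagation delay = d/s = 293000 m / 2.07e+08 m/s = 1415.46 μs.
Total = 1480 μs.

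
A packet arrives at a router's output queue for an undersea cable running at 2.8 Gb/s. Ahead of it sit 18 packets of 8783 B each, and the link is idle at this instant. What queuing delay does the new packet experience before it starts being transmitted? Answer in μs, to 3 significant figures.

Each queued packet: L/R = 70264/2800000000 = 25.0943 μs.
18 queued → 451.697 μs.
Queuing delay = 452 μs.

452 μs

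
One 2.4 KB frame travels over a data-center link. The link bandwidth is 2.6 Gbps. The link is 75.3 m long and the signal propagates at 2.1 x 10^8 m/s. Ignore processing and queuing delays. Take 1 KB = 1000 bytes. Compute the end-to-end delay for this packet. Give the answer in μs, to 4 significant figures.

7.743 μs

L = 19200 bits.
Transmission delay = L/R = 19200 / 2600000000 = 7.38462 μs.
Propagation delay = d/s = 75.3 m / 210000000 m/s = 0.358571 μs.
Total = 7.743 μs.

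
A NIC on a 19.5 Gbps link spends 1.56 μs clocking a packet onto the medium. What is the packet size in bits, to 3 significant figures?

L = R × t_tx = 19500000000 b/s × 1.56e-06 s = 30420 bits.

30400 bits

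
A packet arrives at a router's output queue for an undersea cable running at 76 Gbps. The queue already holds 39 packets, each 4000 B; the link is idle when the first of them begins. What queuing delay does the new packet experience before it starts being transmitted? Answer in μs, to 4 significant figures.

Each queued packet: L/R = 32000/76000000000 = 0.421053 μs.
39 queued → 16.4211 μs.
Queuing delay = 16.42 μs.

16.42 μs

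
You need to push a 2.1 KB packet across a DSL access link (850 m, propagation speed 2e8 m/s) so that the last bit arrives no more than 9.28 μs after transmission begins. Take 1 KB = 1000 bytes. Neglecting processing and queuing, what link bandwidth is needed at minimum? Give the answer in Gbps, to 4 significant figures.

3.340 Gbps

L = 16800 bits.
Propagation delay = 850 / 200000000 = 4.25 μs.
Transmission budget = 9.28 − 4.25 = 5.03 μs.
R ≥ L / t_tx = 16800 bits / 5.03e-06 s = 3.340 Gbps.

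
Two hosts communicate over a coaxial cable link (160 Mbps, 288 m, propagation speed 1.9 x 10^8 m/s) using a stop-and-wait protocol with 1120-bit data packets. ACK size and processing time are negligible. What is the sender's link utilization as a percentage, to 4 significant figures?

69.78 %

t_tx = L/R = 1120/160000000 = 7e-06 s.
t_prop = 288/190000000 = 1.51579e-06 s; RTT = 3.03158e-06 s.
Cycle = t_tx + RTT = 1.00316e-05 s.
Utilization = t_tx / cycle = 7e-06/1.00316e-05 = 69.78 %.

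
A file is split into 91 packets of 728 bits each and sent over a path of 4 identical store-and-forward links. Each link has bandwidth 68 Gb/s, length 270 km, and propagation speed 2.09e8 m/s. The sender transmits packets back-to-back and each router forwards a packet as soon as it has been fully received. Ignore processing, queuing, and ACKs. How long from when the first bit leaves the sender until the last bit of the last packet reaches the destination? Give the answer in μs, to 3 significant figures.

5170 μs

Per-hop transmission t_tx = L/R = 728/68000000000 = 0.0107059 μs.
Per-hop propagation t_prop = 270000/209000000 = 1291.87 μs.
Pipeline fill: first packet needs 4·t_tx to clear all hops; remaining 90 packets each add one t_tx.
Total = (4+91-1)·t_tx + 4·t_prop = 94·0.0107059 + 4·1291.87 = 5170 μs.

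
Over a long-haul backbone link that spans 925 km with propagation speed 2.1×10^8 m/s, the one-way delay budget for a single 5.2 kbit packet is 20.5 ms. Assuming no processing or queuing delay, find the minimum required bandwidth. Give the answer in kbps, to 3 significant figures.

323 kbps

Propagation delay = 925000 / 210000000 = 4.40476 ms.
Transmission budget = 20.5 − 4.40476 = 16.0952 ms.
R ≥ L / t_tx = 5200 bits / 0.0160952 s = 323 kbps.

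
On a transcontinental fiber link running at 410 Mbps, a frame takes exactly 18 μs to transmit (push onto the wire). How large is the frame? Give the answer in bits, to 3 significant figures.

L = R × t_tx = 410000000 b/s × 1.8e-05 s = 7380 bits.

7380 bits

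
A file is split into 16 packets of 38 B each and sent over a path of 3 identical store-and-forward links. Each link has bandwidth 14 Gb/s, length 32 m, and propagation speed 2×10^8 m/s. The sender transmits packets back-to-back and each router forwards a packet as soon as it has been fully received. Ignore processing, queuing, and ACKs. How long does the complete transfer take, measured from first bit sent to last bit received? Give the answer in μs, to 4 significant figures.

0.8709 μs

Per-hop transmission t_tx = L/R = 304/14000000000 = 0.0217143 μs.
Per-hop propagation t_prop = 32/200000000 = 0.16 μs.
Pipeline fill: first packet needs 3·t_tx to clear all hops; remaining 15 packets each add one t_tx.
Total = (3+16-1)·t_tx + 3·t_prop = 18·0.0217143 + 3·0.16 = 0.8709 μs.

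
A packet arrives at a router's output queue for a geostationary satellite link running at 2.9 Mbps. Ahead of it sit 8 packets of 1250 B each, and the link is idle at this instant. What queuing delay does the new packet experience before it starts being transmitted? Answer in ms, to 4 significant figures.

Each queued packet: L/R = 10000/2900000 = 3.44828 ms.
8 queued → 27.5862 ms.
Queuing delay = 27.59 ms.

27.59 ms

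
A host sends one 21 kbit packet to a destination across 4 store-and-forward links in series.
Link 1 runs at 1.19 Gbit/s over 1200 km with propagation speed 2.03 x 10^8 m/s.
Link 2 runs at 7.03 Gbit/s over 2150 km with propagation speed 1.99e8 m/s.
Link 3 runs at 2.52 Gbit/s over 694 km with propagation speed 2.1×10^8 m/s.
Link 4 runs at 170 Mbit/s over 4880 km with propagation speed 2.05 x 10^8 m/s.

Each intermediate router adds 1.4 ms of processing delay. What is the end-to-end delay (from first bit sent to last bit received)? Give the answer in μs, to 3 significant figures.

48200 μs

L = 21000 bits.
Transmission delays (L/R per hop): 17.6471, 2.9872, 8.33333, 123.529 μs; sum = 152.497 μs.
Propagation delays (d/s per hop): 5911.33, 10804, 3304.76, 23804.9 μs; sum = 43825 μs.
Processing at 3 router(s): 3 × 1.4 ms = 4200 μs.
End-to-end = 48200 μs.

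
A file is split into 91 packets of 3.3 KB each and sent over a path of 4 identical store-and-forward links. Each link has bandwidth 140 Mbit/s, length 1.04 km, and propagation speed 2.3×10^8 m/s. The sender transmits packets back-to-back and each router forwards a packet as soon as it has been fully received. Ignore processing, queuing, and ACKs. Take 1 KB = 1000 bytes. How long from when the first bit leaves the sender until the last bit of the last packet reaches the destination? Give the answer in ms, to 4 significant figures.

Per-hop transmission t_tx = L/R = 26400/140000000 = 0.188571 ms.
Per-hop propagation t_prop = 1040/2.3e+08 = 0.00452174 ms.
Pipeline fill: first packet needs 4·t_tx to clear all hops; remaining 90 packets each add one t_tx.
Total = (4+91-1)·t_tx + 4·t_prop = 94·0.188571 + 4·0.00452174 = 17.74 ms.

17.74 ms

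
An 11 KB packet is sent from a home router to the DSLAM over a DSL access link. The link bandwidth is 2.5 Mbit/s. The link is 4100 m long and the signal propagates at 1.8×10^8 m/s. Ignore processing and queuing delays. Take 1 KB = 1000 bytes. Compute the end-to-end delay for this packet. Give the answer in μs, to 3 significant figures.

L = 88000 bits.
Transmission delay = L/R = 88000 / 2500000 = 35200 μs.
Propagation delay = d/s = 4100 m / 180000000 m/s = 22.7778 μs.
Total = 35200 μs.

35200 μs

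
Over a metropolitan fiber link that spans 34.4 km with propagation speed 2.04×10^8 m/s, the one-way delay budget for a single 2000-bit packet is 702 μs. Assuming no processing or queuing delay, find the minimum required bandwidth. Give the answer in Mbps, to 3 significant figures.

Propagation delay = 34400 / 204000000 = 168.627 μs.
Transmission budget = 702 − 168.627 = 533.373 μs.
R ≥ L / t_tx = 2000 bits / 0.000533373 s = 3.75 Mbps.

3.75 Mbps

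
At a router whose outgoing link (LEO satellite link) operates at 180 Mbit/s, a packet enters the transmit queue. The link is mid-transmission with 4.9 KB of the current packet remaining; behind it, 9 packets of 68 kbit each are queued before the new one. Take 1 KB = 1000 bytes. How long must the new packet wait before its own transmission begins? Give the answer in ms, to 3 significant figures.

Each queued packet: L/R = 68000/180000000 = 0.377778 ms.
9 queued → 3.4 ms.
Plus remaining 39200 bits of current packet: 0.217778 ms.
Queuing delay = 3.62 ms.

3.62 ms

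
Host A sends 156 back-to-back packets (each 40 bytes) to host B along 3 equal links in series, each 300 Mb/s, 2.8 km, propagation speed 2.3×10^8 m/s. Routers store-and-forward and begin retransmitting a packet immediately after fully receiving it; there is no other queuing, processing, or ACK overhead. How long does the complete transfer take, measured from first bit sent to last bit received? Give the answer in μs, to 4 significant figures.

Per-hop transmission t_tx = L/R = 320/300000000 = 1.06667 μs.
Per-hop propagation t_prop = 2800/2.3e+08 = 12.1739 μs.
Pipeline fill: first packet needs 3·t_tx to clear all hops; remaining 155 packets each add one t_tx.
Total = (3+156-1)·t_tx + 3·t_prop = 158·1.06667 + 3·12.1739 = 205.1 μs.

205.1 μs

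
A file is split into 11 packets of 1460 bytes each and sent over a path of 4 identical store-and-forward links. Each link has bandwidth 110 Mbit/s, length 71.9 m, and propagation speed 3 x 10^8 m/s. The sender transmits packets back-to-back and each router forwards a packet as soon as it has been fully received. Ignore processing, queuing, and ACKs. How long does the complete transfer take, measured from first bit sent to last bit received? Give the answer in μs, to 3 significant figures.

1490 μs

Per-hop transmission t_tx = L/R = 11680/110000000 = 106.182 μs.
Per-hop propagation t_prop = 71.9/300000000 = 0.239667 μs.
Pipeline fill: first packet needs 4·t_tx to clear all hops; remaining 10 packets each add one t_tx.
Total = (4+11-1)·t_tx + 4·t_prop = 14·106.182 + 4·0.239667 = 1490 μs.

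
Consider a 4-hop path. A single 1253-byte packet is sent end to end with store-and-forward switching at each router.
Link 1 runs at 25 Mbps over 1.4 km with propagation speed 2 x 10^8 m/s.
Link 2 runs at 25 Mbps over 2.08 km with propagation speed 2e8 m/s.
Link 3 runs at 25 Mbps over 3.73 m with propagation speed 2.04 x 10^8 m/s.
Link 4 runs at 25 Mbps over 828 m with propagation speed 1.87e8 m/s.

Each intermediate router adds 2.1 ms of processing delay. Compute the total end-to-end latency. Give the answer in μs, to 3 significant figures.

7930 μs

L = 1253 × 8 = 10024 bits.
Transmission delay per hop = L/R = 10024/25000000 = 400.96 μs; 4 hops → 1603.84 μs.
Propagation delays (d/s per hop): 7, 10.4, 0.0182843, 4.42781 μs; sum = 21.8461 μs.
Processing at 3 router(s): 3 × 2.1 ms = 6300 μs.
End-to-end = 7930 μs.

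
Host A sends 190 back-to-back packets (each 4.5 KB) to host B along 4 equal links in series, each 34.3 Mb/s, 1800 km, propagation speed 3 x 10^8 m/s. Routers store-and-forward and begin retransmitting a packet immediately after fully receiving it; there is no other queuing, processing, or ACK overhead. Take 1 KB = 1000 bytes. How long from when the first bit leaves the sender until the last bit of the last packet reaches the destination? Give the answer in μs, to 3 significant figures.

227000 μs

Per-hop transmission t_tx = L/R = 36000/34300000 = 1049.56 μs.
Per-hop propagation t_prop = 1800000/300000000 = 6000 μs.
Pipeline fill: first packet needs 4·t_tx to clear all hops; remaining 189 packets each add one t_tx.
Total = (4+190-1)·t_tx + 4·t_prop = 193·1049.56 + 4·6000 = 227000 μs.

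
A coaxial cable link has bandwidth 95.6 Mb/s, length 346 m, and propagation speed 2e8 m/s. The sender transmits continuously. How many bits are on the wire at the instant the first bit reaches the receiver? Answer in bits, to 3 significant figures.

Propagation delay = 346 / 200000000 = 1.73e-06 s.
BDP = R × t_prop = 95600000 × 1.73e-06 = 165.388 bits.

165 bits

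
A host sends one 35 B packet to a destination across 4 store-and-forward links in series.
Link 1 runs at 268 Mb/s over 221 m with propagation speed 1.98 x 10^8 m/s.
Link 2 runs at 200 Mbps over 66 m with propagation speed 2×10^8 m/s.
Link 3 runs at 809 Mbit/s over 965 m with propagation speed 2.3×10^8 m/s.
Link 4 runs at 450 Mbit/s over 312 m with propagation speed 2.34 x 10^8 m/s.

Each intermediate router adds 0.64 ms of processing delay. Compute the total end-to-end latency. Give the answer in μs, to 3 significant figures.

1930 μs

L = 35 × 8 = 280 bits.
Transmission delays (L/R per hop): 1.04478, 1.4, 0.346106, 0.622222 μs; sum = 3.4131 μs.
Propagation delays (d/s per hop): 1.11616, 0.33, 4.19565, 1.33333 μs; sum = 6.97515 μs.
Processing at 3 router(s): 3 × 0.64 ms = 1920 μs.
End-to-end = 1930 μs.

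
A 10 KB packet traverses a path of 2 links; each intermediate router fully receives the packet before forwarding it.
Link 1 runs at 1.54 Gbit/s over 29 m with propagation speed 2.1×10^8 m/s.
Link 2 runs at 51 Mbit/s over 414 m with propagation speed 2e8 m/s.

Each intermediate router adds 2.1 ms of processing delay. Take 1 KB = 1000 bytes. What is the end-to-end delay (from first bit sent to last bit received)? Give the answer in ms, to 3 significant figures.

3.72 ms

L = 80000 bits.
Transmission delays (L/R per hop): 0.0519481, 1.56863 ms; sum = 1.62058 ms.
Propagation delays (d/s per hop): 0.000138095, 0.00207 ms; sum = 0.0022081 ms.
Processing at 1 router(s): 1 × 2.1 ms = 2.1 ms.
End-to-end = 3.72 ms.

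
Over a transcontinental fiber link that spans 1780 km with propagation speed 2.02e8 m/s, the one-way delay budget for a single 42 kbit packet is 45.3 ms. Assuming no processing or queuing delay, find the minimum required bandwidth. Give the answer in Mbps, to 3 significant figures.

1.15 Mbps

Propagation delay = 1780000 / 202000000 = 8.81188 ms.
Transmission budget = 45.3 − 8.81188 = 36.4881 ms.
R ≥ L / t_tx = 42000 bits / 0.0364881 s = 1.15 Mbps.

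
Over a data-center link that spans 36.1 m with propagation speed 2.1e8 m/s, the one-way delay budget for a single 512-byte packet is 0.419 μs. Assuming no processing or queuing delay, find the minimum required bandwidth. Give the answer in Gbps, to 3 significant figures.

16.6 Gbps

L = 4096 bits.
Propagation delay = 36.1 / 210000000 = 0.171905 μs.
Transmission budget = 0.419 − 0.171905 = 0.247095 μs.
R ≥ L / t_tx = 4096 bits / 2.47095e-07 s = 16.6 Gbps.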